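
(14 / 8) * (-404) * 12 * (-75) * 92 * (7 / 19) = 409777200 / 19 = 21567221.05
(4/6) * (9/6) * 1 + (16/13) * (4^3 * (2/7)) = 2139/91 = 23.51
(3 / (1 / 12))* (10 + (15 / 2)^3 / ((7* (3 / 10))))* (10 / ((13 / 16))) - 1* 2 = 8503018 / 91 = 93439.76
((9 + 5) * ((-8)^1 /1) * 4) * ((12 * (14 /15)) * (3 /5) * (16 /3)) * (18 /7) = -1032192 /25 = -41287.68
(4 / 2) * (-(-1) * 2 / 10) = 2 / 5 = 0.40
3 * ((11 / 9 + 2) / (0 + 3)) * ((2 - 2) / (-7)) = 0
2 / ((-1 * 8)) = -1 / 4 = -0.25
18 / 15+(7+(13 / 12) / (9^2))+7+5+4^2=175997 / 4860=36.21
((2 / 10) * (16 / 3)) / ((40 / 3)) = 2 / 25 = 0.08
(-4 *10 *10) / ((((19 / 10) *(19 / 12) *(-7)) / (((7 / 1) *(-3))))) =-144000 / 361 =-398.89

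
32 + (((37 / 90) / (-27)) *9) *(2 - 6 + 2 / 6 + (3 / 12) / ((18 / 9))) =42101 / 1296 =32.49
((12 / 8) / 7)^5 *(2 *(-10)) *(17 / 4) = -0.04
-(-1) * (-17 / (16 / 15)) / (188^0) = -255 / 16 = -15.94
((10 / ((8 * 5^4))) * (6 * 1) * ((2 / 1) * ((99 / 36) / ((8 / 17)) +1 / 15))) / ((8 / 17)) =48229 / 160000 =0.30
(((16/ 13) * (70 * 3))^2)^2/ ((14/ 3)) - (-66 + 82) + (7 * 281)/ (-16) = 436988741628897/ 456976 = 956261907.91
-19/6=-3.17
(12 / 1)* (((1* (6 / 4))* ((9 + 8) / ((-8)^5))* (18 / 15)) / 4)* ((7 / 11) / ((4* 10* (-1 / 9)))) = 28917 / 72089600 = 0.00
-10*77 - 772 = -1542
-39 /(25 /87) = -3393 /25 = -135.72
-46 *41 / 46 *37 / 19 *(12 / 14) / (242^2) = -4551 / 3894506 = -0.00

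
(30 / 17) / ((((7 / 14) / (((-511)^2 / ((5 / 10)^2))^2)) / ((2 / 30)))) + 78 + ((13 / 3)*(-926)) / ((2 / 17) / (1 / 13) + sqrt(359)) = 1349392129896532282 / 5256825 - 3478982*sqrt(359) / 309225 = 256693370765.80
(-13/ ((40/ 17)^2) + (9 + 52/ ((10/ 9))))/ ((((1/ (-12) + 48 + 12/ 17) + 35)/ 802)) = 1749030873/ 3411800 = 512.64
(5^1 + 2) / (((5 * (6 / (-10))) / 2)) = -14 / 3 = -4.67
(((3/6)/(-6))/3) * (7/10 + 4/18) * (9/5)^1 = -83/1800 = -0.05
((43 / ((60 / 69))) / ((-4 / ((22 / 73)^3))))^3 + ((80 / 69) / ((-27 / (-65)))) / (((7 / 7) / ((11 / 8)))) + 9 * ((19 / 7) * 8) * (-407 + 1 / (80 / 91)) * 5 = -304473474681281945109659624939 / 767744362262521853433000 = -396581.84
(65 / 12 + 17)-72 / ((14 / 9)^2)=-4315 / 588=-7.34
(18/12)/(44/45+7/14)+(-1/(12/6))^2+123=66109/532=124.27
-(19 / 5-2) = -9 / 5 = -1.80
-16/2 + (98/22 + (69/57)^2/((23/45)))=-2694/3971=-0.68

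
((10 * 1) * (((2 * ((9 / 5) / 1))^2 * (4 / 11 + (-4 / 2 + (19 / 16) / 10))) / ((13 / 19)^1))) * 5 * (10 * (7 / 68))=-1479.57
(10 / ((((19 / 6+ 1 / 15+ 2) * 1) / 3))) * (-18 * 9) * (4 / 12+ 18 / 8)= -376650 / 157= -2399.04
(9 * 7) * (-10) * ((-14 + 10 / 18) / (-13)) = -8470 / 13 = -651.54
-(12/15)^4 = -0.41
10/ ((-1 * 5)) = -2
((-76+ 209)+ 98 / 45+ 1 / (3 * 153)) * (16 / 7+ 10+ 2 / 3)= 4963808 / 2835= 1750.90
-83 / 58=-1.43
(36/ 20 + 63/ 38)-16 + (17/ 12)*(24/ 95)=-463/ 38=-12.18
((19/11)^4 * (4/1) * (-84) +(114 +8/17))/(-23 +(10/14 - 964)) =2505657581/859192444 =2.92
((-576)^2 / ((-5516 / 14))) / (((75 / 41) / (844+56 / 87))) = -55532740608 / 142825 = -388816.67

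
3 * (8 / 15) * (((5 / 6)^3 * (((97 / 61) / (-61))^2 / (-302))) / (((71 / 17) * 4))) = -3998825 / 32063312453976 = -0.00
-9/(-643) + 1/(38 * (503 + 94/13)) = 0.01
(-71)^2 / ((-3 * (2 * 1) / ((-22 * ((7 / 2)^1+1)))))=166353 / 2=83176.50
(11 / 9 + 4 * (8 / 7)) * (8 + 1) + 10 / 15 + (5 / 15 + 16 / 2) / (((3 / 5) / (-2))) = 1577 / 63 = 25.03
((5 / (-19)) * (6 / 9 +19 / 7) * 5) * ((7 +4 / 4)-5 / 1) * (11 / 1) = -19525 / 133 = -146.80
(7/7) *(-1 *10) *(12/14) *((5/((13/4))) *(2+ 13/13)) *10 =-36000/91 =-395.60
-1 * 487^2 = -237169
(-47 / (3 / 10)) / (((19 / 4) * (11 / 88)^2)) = -2110.88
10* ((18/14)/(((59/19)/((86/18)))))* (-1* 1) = -8170/413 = -19.78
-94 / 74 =-47 / 37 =-1.27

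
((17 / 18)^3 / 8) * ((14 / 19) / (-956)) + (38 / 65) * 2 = 32201228777 / 27542436480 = 1.17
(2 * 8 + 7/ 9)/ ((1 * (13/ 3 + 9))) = 151/ 120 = 1.26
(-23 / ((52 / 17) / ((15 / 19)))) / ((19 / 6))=-17595 / 9386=-1.87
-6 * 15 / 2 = -45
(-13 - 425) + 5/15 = -1313/3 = -437.67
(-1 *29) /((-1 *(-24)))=-29 /24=-1.21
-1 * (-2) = 2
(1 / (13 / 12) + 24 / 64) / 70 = 27 / 1456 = 0.02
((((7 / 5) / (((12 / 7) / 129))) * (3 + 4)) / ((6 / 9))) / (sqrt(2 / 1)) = 44247 * sqrt(2) / 80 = 782.18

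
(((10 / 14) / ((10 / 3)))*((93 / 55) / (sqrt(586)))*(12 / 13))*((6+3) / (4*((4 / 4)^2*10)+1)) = 7533*sqrt(586) / 60125065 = 0.00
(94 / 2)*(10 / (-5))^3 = -376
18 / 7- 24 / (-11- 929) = 4272 / 1645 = 2.60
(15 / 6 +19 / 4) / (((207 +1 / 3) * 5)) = 0.01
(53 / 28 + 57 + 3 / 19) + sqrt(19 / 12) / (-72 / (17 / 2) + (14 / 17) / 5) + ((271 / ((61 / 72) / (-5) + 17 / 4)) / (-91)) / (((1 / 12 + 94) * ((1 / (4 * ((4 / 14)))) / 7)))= 676611718135 / 11470192916 - 85 * sqrt(57) / 4236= 58.84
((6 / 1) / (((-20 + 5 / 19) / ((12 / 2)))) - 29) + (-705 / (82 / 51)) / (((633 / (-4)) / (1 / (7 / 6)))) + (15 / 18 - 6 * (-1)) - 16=-1708421101 / 45417750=-37.62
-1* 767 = -767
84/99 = 28/33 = 0.85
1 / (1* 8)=1 / 8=0.12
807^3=525557943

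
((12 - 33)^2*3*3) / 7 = 567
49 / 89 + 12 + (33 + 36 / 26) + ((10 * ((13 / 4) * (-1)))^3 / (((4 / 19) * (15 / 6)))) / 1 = -65176.50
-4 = -4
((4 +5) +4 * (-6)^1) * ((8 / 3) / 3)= -40 / 3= -13.33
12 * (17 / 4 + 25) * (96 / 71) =33696 / 71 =474.59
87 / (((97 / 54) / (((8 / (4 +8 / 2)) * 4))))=18792 / 97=193.73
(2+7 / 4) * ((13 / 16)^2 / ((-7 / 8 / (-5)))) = 12675 / 896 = 14.15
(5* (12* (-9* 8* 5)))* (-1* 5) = 108000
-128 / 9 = -14.22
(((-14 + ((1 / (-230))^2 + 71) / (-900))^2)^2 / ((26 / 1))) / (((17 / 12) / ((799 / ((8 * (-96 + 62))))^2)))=5505248805947624202728904088736275489 / 598120510939810560000000000000000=9204.25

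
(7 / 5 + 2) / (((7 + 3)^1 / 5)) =17 / 10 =1.70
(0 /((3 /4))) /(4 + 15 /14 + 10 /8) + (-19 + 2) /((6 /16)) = -136 /3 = -45.33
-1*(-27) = 27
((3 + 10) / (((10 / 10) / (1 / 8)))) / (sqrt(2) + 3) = 39 / 56 - 13 * sqrt(2) / 56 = 0.37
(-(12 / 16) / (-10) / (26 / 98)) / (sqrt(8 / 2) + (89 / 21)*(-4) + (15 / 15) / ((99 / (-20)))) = -101871 / 5461040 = -0.02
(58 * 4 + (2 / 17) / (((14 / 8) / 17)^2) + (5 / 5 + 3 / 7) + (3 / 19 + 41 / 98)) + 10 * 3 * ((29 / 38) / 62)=7084687 / 28861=245.48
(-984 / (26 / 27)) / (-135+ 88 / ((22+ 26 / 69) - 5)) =482652 / 61373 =7.86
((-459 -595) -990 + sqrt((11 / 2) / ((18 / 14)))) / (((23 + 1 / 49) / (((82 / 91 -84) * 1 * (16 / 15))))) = 216394192 / 27495 -52934 * sqrt(154) / 82485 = 7862.35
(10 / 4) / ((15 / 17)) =2.83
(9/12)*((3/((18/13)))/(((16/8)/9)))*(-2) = -117/8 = -14.62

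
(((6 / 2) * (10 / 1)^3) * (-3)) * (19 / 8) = -21375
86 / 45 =1.91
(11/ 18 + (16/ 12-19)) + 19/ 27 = -883/ 54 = -16.35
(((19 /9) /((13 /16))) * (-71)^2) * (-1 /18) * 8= -6129856 /1053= -5821.33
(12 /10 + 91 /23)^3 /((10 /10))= 208527857 /1520875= 137.11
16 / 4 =4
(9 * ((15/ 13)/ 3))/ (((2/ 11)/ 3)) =1485/ 26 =57.12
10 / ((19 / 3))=30 / 19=1.58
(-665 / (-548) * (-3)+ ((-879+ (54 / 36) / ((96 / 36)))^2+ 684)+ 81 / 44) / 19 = 297960526131 / 7330048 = 40649.19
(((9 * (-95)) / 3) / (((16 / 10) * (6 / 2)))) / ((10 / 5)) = -475 / 16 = -29.69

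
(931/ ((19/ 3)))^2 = 21609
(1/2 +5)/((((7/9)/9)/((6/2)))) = 2673/14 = 190.93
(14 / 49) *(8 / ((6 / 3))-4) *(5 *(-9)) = 0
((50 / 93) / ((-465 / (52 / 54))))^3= -17576000 / 12734707780826667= -0.00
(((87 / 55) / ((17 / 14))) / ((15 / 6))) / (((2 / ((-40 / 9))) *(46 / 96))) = -51968 / 21505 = -2.42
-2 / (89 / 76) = -152 / 89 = -1.71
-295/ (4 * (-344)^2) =-295/ 473344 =-0.00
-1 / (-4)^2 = -0.06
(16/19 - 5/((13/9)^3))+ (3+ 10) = 508556/41743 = 12.18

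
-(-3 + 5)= -2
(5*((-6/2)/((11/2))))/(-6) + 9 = 9.45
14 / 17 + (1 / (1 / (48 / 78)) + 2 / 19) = 6484 / 4199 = 1.54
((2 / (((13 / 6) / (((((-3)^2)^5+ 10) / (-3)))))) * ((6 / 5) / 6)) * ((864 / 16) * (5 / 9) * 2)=-218064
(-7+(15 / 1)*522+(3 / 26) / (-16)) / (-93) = -3254365 / 38688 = -84.12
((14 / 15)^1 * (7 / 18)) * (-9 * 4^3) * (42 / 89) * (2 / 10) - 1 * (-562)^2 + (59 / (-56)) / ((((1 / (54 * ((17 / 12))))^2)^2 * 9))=-8622621787859 / 1993600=-4325151.38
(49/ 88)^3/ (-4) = -117649/ 2725888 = -0.04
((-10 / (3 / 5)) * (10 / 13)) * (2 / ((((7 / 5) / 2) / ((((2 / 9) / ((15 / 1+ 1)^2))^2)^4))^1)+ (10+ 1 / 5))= -6920987520587844866487091825 / 52925198686848225449607168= -130.77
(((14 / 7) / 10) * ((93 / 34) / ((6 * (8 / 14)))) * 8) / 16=217 / 2720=0.08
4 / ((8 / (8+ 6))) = 7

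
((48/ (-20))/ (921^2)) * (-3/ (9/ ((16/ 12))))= 16/ 12723615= 0.00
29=29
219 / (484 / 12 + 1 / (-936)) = 204984 / 37751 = 5.43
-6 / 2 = -3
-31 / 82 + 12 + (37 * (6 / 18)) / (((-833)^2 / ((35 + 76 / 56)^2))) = 194808233675 / 16728276012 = 11.65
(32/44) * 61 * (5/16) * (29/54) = 8845/1188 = 7.45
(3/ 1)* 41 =123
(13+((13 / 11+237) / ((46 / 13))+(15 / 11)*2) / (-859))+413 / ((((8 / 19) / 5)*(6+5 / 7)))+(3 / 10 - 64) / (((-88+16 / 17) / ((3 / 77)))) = 112379609841489 / 151172661200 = 743.39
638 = 638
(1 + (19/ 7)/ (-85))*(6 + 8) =1152/ 85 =13.55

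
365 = 365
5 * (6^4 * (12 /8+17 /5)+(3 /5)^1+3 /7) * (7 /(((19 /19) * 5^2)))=8892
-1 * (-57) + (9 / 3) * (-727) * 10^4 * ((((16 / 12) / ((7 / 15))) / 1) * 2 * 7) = -872399943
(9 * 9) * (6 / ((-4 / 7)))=-1701 / 2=-850.50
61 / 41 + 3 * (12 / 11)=2147 / 451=4.76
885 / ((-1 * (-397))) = 885 / 397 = 2.23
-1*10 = -10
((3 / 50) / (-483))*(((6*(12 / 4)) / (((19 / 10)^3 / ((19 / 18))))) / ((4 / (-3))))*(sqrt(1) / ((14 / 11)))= 0.00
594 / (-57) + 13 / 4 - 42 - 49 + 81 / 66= -81045 / 836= -96.94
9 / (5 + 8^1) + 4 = 61 / 13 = 4.69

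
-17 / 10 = -1.70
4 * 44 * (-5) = -880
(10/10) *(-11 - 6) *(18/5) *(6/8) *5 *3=-1377/2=-688.50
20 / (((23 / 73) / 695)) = 1014700 / 23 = 44117.39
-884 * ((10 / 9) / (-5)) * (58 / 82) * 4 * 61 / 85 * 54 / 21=1471808 / 1435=1025.65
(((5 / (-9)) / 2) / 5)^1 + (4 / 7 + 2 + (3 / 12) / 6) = 1289 / 504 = 2.56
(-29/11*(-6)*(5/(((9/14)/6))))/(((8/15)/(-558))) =-8495550/11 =-772322.73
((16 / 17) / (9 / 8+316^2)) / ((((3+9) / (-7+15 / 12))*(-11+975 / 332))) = 61088 / 109065549639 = 0.00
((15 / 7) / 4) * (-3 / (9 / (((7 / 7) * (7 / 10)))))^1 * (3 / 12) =-0.03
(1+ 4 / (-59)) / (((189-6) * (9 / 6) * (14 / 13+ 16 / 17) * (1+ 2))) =12155 / 21669579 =0.00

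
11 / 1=11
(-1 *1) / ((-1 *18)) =1 / 18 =0.06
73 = 73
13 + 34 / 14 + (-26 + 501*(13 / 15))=14827 / 35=423.63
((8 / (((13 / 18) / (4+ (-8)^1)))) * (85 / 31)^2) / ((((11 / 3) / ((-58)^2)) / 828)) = -34775062041600 / 137423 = -253051250.82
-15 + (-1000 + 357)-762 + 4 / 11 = -15616 / 11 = -1419.64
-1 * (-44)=44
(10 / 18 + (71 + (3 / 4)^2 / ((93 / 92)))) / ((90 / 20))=80477 / 5022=16.02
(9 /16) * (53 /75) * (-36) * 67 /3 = -31959 /100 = -319.59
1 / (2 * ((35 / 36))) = 18 / 35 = 0.51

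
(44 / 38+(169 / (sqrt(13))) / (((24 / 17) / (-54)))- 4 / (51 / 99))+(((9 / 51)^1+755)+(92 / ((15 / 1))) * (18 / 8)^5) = 455713647 / 413440- 1989 * sqrt(13) / 4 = -690.61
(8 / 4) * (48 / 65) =96 / 65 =1.48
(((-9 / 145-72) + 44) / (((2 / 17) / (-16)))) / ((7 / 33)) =18261672 / 1015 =17991.80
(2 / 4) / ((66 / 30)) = 5 / 22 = 0.23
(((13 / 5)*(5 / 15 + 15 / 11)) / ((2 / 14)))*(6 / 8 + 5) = 29302 / 165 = 177.59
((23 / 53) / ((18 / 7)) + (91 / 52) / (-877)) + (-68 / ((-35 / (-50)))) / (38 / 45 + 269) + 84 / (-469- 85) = -13586742205237 / 39398688728532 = -0.34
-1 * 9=-9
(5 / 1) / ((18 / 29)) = 145 / 18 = 8.06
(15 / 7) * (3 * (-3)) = -135 / 7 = -19.29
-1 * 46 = -46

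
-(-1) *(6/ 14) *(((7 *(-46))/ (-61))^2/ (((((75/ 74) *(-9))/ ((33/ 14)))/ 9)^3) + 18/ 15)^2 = 60637374824648700042732/ 1159453970458984375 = 52298.22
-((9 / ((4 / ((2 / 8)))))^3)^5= -205891132094649 / 1152921504606846976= -0.00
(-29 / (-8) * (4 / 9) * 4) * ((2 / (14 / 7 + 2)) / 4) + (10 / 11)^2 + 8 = 41957 / 4356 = 9.63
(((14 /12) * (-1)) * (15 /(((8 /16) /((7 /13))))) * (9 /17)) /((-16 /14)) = 15435 /1768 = 8.73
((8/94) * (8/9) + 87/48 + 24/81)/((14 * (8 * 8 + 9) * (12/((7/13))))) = 44353/462443904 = 0.00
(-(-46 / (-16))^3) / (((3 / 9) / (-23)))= 839523 / 512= 1639.69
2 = 2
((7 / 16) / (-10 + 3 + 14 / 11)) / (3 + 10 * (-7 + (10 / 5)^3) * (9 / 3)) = -1 / 432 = -0.00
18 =18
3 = 3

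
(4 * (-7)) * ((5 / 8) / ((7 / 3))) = -7.50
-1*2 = -2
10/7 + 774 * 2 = 10846/7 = 1549.43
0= 0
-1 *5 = -5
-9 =-9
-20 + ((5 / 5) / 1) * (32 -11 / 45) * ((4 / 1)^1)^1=4816 / 45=107.02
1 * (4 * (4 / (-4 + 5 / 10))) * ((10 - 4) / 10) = -96 / 35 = -2.74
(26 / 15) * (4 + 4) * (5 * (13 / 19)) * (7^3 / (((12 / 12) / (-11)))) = -10202192 / 57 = -178985.82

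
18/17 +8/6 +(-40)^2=81722/51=1602.39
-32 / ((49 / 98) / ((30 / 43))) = -44.65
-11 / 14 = -0.79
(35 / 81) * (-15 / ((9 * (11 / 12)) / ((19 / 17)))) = -0.88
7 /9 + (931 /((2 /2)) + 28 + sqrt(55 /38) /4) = sqrt(2090) /152 + 8638 /9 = 960.08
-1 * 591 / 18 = -197 / 6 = -32.83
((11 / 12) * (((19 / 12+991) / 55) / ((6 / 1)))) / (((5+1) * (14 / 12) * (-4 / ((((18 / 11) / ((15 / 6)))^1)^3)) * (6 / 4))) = -0.02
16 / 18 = 8 / 9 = 0.89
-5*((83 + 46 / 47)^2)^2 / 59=-1213496449292405 / 287901179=-4214975.62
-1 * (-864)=864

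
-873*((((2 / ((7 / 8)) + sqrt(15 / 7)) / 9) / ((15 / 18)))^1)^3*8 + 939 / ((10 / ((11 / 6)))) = -1806528*sqrt(105) / 42875-138293977 / 514500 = -700.55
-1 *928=-928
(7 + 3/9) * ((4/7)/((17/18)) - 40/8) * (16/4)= -46024/357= -128.92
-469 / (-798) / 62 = 67 / 7068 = 0.01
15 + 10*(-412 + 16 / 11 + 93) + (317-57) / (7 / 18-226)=-3161.61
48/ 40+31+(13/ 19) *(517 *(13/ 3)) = 446042/ 285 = 1565.06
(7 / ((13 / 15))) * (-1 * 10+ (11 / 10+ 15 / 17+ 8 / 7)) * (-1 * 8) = 98172 / 221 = 444.22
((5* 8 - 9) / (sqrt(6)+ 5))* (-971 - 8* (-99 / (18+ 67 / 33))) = -5022775 / 661+ 1004555* sqrt(6) / 661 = -3876.14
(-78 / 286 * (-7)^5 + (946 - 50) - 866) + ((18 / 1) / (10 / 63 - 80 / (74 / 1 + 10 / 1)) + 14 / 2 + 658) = 1445413 / 275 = 5256.05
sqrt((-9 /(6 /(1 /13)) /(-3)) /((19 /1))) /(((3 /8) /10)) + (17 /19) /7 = 17 /133 + 40 * sqrt(494) /741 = 1.33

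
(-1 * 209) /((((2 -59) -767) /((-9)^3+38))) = -144419 /824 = -175.27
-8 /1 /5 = -8 /5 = -1.60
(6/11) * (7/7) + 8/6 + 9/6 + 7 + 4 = 949/66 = 14.38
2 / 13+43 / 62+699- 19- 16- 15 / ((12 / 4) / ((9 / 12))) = 1065689 / 1612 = 661.10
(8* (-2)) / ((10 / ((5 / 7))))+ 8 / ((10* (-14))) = -1.20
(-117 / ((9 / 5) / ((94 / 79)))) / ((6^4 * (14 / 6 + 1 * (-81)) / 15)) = 15275 / 1342368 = 0.01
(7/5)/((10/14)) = 1.96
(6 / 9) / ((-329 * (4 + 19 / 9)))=-6 / 18095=-0.00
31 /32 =0.97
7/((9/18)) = 14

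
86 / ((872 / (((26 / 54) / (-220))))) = -559 / 2589840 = -0.00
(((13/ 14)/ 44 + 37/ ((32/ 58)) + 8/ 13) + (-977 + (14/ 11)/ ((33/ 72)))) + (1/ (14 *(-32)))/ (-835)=-533424047087/ 588427840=-906.52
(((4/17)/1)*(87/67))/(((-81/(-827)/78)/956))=2384485792/10251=232610.07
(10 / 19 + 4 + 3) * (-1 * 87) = -12441 / 19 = -654.79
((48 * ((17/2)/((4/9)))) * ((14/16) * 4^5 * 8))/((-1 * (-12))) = 548352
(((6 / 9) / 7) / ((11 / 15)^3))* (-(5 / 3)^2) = -6250 / 9317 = -0.67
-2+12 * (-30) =-362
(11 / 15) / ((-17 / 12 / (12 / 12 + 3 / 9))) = -176 / 255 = -0.69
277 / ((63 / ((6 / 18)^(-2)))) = 277 / 7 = 39.57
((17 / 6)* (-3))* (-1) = 17 / 2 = 8.50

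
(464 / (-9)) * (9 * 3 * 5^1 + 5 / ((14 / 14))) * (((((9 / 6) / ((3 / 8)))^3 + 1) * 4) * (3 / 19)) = -16889600 / 57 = -296308.77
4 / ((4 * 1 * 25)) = 1 / 25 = 0.04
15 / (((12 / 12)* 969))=5 / 323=0.02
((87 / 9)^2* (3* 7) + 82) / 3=6133 / 9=681.44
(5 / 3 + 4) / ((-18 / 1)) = -17 / 54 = -0.31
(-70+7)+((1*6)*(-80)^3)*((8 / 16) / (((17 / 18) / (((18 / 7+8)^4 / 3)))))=-276356286987471 / 40817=-6770617316.01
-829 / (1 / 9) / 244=-30.58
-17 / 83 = -0.20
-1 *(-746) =746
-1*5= -5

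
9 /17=0.53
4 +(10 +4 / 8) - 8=13 / 2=6.50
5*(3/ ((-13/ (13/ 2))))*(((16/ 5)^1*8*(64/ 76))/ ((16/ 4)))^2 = -393216/ 1805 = -217.85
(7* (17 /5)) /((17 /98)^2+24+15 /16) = 4571504 /4795775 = 0.95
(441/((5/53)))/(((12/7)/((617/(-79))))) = -33649329/1580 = -21297.04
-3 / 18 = -0.17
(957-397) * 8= 4480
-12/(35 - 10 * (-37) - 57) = -1/29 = -0.03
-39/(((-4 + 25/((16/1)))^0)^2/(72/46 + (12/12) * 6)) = -6786/23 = -295.04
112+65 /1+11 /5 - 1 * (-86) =1326 /5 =265.20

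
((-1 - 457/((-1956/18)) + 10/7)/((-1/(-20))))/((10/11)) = 116325/1141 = 101.95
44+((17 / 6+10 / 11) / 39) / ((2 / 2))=8731 / 198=44.10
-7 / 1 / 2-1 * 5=-17 / 2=-8.50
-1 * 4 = -4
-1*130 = -130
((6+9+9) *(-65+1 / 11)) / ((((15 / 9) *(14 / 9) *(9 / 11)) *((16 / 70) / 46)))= -147798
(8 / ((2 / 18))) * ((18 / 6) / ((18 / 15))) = 180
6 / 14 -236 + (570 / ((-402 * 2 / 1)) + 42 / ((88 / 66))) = -96042 / 469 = -204.78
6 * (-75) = -450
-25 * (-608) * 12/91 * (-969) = -176745600/91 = -1942259.34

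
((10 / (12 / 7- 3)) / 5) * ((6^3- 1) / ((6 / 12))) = -6020 / 9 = -668.89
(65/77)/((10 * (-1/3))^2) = 117/1540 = 0.08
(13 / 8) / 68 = 13 / 544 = 0.02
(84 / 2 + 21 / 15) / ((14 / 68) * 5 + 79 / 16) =59024 / 8115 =7.27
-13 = -13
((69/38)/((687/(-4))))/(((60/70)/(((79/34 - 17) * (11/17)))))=883729/7544634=0.12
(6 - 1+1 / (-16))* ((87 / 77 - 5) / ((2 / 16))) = -11771 / 77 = -152.87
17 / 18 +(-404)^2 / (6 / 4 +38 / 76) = 1468961 / 18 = 81608.94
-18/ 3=-6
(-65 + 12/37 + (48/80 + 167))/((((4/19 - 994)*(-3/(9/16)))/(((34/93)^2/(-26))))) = -34851377/349121382480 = -0.00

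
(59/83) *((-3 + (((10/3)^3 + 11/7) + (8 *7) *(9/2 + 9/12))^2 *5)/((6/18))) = 1165761924238/988281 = 1179585.49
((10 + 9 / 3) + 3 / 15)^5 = 1252332576 / 3125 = 400746.42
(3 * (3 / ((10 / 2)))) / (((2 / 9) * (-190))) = -81 / 1900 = -0.04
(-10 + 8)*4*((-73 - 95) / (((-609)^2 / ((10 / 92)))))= 160 / 406203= 0.00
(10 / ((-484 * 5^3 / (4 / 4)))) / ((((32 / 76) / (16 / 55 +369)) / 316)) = -30486811 / 665500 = -45.81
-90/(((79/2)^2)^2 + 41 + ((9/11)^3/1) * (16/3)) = -127776/3456232877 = -0.00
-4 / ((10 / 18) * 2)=-18 / 5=-3.60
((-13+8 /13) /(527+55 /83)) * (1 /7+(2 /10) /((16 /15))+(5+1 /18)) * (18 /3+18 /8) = -114003571 /109314816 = -1.04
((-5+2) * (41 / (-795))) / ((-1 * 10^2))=-41 / 26500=-0.00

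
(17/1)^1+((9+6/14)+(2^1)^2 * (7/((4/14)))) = 871/7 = 124.43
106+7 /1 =113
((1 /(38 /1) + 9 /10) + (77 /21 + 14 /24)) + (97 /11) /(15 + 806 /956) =181476081 /31655140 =5.73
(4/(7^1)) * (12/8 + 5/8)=17/14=1.21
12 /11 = 1.09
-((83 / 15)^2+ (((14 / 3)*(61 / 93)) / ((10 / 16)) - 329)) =682352 / 2325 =293.48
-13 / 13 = -1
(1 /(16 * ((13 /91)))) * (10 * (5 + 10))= 525 /8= 65.62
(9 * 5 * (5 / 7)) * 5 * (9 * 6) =8678.57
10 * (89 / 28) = 445 / 14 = 31.79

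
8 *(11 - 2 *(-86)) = 1464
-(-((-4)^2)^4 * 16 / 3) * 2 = 2097152 / 3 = 699050.67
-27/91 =-0.30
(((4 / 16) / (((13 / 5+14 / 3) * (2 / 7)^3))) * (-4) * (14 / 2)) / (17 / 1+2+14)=-12005 / 9592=-1.25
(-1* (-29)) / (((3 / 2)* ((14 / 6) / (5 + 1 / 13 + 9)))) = 10614 / 91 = 116.64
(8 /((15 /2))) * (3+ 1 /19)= 928 /285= 3.26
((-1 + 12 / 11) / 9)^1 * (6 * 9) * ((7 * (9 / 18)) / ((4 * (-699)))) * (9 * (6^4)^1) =-20412 / 2563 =-7.96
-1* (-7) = 7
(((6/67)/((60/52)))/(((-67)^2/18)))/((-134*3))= -78/100755605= -0.00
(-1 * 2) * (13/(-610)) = 13/305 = 0.04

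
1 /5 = 0.20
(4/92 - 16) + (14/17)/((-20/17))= -3831/230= -16.66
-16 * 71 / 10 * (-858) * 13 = 6335472 / 5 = 1267094.40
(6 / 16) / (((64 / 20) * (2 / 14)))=105 / 128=0.82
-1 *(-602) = 602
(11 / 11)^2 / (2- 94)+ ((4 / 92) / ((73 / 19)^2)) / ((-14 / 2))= -0.01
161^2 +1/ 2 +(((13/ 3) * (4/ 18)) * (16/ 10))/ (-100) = 174970021/ 6750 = 25921.48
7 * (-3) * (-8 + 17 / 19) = 2835 / 19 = 149.21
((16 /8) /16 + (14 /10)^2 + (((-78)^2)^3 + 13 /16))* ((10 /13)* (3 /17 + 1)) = 90079840282759 /442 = 203800543626.15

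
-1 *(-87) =87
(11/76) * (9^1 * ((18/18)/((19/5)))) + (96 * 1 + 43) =201211/1444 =139.34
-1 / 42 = -0.02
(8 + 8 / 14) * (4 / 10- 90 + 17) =-4356 / 7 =-622.29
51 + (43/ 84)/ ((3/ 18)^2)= 486/ 7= 69.43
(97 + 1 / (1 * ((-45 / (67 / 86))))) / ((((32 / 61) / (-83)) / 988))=-469364306203 / 30960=-15160345.81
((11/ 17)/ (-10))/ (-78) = 11/ 13260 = 0.00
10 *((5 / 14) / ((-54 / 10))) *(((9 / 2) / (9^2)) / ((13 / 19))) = -2375 / 44226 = -0.05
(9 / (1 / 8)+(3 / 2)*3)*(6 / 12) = 153 / 4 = 38.25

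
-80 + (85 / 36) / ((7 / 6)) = -3275 / 42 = -77.98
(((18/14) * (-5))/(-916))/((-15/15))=-45/6412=-0.01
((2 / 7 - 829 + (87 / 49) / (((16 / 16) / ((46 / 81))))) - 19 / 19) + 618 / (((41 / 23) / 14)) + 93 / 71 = 15505779509 / 3851253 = 4026.16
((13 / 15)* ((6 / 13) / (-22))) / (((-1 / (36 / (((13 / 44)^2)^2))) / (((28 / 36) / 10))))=4770304 / 714025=6.68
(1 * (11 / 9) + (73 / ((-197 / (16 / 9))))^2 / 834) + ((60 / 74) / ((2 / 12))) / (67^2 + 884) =11810406187037 / 9651800279259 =1.22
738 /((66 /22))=246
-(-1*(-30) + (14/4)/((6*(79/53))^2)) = -13500223/449352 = -30.04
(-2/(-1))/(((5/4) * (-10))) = -4/25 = -0.16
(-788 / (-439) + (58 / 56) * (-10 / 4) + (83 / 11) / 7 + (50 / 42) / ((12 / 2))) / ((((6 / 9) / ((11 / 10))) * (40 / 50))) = 0.99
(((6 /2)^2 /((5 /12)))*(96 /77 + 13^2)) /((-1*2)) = -707886 /385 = -1838.66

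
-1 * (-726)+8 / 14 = 5086 / 7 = 726.57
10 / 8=5 / 4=1.25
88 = 88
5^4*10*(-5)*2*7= -437500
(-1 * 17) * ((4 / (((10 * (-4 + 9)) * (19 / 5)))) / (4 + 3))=-34 / 665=-0.05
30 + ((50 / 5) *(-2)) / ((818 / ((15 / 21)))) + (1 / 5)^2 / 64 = 137346863 / 4580800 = 29.98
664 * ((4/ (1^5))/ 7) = 2656/ 7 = 379.43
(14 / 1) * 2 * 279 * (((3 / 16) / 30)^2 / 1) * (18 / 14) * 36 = 22599 / 1600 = 14.12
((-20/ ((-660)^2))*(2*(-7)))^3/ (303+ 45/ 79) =3871/ 4424569261794000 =0.00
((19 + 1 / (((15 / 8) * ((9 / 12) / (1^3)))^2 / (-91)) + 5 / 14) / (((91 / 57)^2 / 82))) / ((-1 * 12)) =71.47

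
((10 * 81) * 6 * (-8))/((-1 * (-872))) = -4860/109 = -44.59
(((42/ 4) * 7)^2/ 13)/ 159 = 7203/ 2756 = 2.61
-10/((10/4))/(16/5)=-5/4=-1.25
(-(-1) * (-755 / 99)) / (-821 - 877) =755 / 168102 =0.00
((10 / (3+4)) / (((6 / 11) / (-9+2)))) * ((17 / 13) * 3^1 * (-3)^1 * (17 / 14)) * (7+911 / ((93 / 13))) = 99296065 / 2821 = 35198.89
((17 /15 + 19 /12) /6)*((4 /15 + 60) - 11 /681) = 33439939 /1225800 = 27.28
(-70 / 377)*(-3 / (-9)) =-70 / 1131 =-0.06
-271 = -271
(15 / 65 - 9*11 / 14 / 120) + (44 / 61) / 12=309013 / 1332240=0.23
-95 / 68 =-1.40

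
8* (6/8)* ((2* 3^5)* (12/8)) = 4374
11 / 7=1.57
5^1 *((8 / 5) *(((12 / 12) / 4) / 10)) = 1 / 5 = 0.20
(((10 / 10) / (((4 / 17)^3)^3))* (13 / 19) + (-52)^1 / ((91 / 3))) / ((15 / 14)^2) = 15108011789353 / 56033280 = 269625.69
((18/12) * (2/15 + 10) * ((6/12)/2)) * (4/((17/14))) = 1064/85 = 12.52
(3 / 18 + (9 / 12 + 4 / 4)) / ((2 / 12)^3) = 414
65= 65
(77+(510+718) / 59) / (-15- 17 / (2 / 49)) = -0.23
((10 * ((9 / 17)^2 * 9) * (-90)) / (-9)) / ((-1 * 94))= -36450 / 13583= -2.68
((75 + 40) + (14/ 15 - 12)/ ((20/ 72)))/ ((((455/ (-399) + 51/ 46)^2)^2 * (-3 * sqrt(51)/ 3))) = -29603037465094608 * sqrt(51)/ 20169786425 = -10481418.54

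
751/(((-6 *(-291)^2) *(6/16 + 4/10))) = -15020/7875333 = -0.00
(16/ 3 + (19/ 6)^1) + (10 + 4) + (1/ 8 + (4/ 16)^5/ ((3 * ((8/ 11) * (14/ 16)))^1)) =486539/ 21504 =22.63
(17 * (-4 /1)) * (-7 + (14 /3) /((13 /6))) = 4284 /13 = 329.54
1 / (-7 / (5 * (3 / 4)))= -15 / 28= -0.54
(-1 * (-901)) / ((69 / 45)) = 13515 / 23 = 587.61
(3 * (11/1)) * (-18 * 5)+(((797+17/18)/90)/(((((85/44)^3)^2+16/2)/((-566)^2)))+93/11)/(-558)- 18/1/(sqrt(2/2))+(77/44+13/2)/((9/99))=-6452502595781727883679/2163718787617931940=-2982.14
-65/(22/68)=-2210/11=-200.91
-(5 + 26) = -31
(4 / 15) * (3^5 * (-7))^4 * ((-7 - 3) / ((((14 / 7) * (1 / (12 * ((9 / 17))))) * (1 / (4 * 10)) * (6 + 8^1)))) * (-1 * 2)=6888770205367680 / 17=405221776786334.12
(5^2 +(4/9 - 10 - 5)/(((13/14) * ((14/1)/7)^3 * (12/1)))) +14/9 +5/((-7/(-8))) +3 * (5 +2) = 2087725/39312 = 53.11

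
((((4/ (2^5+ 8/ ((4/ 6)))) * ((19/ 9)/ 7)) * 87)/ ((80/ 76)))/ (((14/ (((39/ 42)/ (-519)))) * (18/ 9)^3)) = -136097/ 3759719040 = -0.00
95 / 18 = 5.28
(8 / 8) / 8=1 / 8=0.12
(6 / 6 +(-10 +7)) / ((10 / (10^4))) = -2000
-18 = -18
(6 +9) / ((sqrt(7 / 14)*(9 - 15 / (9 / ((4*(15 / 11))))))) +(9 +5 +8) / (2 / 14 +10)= 154 / 71 - 165*sqrt(2)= -231.18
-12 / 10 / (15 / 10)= -0.80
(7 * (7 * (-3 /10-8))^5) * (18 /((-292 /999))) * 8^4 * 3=799996207822327341504 /228125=3506832691823900.68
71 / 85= 0.84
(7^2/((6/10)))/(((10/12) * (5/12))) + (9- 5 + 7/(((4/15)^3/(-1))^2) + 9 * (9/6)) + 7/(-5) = 403818499/20480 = 19717.70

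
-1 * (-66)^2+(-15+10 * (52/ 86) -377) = -4741.95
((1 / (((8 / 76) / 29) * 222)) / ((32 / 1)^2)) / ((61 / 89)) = 49039 / 27734016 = 0.00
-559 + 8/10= -2791/5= -558.20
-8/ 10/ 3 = -4/ 15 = -0.27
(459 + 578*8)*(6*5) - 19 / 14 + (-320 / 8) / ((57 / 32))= 121668017 / 798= 152466.19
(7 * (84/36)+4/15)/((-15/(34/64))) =-0.59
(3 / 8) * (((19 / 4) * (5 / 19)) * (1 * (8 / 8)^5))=15 / 32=0.47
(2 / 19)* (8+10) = 36 / 19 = 1.89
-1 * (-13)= 13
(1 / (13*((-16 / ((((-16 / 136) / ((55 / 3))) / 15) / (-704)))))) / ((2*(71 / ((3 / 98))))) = -3 / 4763235276800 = -0.00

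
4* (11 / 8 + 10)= 91 / 2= 45.50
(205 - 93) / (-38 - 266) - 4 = -83 / 19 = -4.37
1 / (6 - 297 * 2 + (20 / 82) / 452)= -9266 / 5448403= -0.00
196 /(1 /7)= 1372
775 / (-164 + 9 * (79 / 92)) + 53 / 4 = 476781 / 57508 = 8.29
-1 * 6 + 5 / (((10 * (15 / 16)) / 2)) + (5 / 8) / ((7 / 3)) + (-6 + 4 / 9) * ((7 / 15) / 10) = -37231 / 7560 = -4.92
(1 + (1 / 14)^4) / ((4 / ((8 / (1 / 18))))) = 345753 / 9604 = 36.00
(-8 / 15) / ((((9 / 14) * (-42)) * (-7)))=-8 / 2835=-0.00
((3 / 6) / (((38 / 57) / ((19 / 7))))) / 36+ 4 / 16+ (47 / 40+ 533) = 897929 / 1680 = 534.48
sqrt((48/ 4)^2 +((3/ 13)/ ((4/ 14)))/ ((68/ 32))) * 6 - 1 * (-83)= 12 * sqrt(1762917)/ 221 +83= 155.09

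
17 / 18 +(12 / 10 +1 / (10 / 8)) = 53 / 18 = 2.94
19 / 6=3.17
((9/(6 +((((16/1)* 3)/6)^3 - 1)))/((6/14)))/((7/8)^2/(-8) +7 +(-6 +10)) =3584/962137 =0.00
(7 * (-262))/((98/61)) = -1141.57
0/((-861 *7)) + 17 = 17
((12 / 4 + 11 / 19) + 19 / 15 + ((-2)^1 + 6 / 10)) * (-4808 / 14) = -2360728 / 1995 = -1183.32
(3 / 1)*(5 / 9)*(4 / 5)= 4 / 3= 1.33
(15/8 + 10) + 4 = 127/8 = 15.88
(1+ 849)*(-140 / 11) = -119000 / 11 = -10818.18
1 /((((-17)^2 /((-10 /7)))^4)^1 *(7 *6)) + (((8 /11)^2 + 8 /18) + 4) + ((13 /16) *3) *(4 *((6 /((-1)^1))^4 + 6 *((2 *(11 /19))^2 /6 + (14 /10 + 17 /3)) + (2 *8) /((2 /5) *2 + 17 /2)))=93475150913580924150523706 /7144113586661122790565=13084.22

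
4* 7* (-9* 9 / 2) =-1134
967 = 967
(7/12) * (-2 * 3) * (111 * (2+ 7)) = -6993/2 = -3496.50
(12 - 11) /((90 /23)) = 23 /90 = 0.26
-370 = -370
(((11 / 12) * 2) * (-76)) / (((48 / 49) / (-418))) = 59454.69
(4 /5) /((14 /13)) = 26 /35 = 0.74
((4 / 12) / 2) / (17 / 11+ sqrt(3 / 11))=187 / 1536- 11*sqrt(33) / 1536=0.08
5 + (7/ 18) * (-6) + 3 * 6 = 62/ 3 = 20.67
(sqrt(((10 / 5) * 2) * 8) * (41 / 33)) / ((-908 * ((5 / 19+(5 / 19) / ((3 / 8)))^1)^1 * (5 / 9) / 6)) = -42066 * sqrt(2) / 686675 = -0.09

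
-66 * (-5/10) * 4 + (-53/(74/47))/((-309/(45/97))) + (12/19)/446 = 413660428365/3132558158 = 132.05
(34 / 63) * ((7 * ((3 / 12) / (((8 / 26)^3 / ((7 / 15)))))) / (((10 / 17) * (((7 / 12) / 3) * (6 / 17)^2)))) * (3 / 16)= 183495637 / 921600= 199.11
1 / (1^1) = 1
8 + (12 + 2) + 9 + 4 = 35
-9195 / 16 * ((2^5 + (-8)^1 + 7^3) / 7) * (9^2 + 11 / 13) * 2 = -4932056.54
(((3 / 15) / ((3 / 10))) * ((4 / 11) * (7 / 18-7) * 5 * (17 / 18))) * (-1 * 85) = 1719550 / 2673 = 643.30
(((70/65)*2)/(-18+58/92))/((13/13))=-0.12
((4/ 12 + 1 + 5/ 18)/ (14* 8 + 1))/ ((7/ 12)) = 58/ 2373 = 0.02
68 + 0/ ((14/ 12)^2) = 68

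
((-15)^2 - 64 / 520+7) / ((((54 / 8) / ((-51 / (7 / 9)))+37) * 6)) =170816 / 163085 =1.05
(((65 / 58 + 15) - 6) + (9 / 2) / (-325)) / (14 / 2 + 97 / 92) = 8763644 / 6983925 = 1.25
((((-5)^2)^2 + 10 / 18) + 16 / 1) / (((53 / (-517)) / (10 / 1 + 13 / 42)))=-64518.99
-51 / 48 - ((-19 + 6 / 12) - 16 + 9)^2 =-10421 / 16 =-651.31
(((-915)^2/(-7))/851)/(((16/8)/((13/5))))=-2176785/11914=-182.71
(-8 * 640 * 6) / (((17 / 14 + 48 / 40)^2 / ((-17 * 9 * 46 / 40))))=26485401600 / 28561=927327.53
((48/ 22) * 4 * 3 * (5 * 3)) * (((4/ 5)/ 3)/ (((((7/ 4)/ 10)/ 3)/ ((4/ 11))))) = 552960/ 847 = 652.85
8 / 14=4 / 7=0.57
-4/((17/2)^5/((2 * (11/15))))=-2816/21297855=-0.00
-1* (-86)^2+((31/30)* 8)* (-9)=-37352/5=-7470.40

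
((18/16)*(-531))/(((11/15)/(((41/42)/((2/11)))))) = -979695/224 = -4373.64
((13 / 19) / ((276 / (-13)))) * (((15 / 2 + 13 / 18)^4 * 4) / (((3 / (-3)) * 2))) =2533865672 / 8601471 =294.59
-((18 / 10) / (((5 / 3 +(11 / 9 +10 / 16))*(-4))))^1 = 162 / 1265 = 0.13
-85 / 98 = -0.87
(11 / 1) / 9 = 11 / 9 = 1.22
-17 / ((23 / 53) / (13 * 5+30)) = -85595 / 23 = -3721.52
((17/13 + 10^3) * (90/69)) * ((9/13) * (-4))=-14058360/3887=-3616.76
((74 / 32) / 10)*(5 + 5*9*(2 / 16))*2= 629 / 128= 4.91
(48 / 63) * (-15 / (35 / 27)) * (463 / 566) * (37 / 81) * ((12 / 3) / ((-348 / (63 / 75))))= 137048 / 4308675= 0.03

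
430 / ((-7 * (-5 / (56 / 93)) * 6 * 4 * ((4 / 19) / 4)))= 1634 / 279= 5.86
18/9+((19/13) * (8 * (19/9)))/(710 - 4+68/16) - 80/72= 307016/332397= 0.92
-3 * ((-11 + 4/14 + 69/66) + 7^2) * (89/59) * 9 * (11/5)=-14554971/4130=-3524.21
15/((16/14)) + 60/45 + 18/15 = 1879/120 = 15.66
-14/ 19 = -0.74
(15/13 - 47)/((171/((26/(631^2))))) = -1192/68085531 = -0.00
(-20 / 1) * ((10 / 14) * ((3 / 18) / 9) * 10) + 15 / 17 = -5665 / 3213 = -1.76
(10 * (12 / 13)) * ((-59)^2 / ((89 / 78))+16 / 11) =358574640 / 12727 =28174.33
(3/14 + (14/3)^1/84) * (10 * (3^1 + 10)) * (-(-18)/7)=4420/49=90.20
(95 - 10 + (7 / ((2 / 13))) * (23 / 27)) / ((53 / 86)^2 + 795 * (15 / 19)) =469560946 / 2382768117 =0.20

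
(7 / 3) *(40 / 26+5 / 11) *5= 3325 / 143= 23.25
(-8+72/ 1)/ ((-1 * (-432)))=4/ 27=0.15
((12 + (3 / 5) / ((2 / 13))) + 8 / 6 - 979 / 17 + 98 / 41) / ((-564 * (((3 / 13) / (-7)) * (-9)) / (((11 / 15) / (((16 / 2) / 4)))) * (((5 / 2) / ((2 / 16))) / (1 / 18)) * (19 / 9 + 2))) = 794634841 / 14137736112000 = 0.00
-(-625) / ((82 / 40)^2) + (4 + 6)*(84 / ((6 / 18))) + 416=5185416 / 1681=3084.72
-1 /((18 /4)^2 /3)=-4 /27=-0.15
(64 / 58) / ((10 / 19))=304 / 145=2.10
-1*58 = -58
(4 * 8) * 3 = 96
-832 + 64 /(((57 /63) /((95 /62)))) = -22432 /31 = -723.61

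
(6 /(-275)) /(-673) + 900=166567506 /185075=900.00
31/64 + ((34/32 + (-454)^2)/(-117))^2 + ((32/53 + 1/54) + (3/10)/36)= 960710703784151/309553920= 3103532.67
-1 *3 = -3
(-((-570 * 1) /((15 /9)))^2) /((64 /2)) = -29241 /8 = -3655.12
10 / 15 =2 / 3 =0.67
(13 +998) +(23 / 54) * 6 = 9122 / 9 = 1013.56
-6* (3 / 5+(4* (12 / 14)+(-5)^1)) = 204 / 35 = 5.83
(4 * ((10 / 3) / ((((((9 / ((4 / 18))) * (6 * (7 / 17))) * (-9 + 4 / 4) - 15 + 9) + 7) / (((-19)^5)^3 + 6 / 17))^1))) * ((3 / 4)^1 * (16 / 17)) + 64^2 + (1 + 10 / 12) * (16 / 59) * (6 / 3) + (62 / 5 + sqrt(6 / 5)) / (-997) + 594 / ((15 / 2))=7286875391871304398154596442 / 40772633043 - sqrt(30) / 4985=178719764901775033.94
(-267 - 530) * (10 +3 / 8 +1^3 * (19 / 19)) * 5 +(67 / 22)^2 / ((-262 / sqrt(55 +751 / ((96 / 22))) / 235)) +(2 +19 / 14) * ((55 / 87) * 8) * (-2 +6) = -220513835 / 4872 - 1054915 * sqrt(32703) / 1521696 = -45386.83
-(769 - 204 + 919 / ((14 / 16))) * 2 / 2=-11307 / 7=-1615.29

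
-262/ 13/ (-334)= 131/ 2171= 0.06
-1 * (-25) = 25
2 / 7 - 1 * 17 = -117 / 7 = -16.71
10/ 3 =3.33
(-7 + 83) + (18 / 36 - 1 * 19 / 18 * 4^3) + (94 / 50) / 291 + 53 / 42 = 10.21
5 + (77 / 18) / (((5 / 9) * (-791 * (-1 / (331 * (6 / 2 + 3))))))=13748 / 565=24.33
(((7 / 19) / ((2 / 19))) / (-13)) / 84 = -1 / 312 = -0.00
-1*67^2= -4489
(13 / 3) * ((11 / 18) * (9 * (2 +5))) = 1001 / 6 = 166.83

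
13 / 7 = 1.86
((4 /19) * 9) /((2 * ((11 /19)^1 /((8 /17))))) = 144 /187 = 0.77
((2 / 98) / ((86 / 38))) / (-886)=-19 / 1866802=-0.00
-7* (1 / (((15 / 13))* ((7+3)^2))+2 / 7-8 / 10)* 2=7.08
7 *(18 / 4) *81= 5103 / 2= 2551.50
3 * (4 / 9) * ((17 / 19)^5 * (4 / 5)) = 22717712 / 37141485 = 0.61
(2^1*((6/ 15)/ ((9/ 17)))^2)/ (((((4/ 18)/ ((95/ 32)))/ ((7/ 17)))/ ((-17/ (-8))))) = 38437/ 2880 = 13.35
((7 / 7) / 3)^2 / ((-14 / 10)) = -5 / 63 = -0.08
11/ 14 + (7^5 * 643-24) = 151296289/ 14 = 10806877.79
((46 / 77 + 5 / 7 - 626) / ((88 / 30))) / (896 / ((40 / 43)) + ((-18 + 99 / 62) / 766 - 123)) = -42832737975 / 168983959529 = -0.25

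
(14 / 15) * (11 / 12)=77 / 90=0.86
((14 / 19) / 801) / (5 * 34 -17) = 14 / 2328507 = 0.00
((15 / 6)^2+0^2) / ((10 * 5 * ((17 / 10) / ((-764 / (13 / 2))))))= -1910 / 221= -8.64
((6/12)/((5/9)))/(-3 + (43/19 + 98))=57/6160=0.01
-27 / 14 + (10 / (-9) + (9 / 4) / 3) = -2.29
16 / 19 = 0.84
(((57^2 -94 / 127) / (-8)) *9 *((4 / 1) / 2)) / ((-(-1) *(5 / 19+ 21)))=-70542459 / 205232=-343.72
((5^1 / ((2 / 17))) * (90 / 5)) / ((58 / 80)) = 30600 / 29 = 1055.17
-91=-91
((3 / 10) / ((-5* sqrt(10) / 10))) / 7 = -3* sqrt(10) / 350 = -0.03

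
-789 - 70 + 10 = -849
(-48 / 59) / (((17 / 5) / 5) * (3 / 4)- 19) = 4800 / 109091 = 0.04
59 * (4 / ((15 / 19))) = 4484 / 15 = 298.93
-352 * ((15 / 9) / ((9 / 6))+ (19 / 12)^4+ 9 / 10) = -9461287 / 3240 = -2920.15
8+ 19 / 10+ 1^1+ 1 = 119 / 10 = 11.90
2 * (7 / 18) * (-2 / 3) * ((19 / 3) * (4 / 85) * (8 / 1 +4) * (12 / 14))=-1216 / 765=-1.59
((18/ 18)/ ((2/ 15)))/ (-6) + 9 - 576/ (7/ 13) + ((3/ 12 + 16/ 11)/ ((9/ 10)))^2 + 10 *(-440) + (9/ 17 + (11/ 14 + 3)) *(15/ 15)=-1413594737/ 259182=-5454.06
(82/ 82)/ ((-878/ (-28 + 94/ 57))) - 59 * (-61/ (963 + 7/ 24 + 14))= 2179001353/ 586914465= 3.71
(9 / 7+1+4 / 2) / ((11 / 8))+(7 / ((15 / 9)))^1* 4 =7668 / 385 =19.92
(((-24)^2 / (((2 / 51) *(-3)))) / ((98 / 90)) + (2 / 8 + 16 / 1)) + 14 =-875351 / 196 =-4466.08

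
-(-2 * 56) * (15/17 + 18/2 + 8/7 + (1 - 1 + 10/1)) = 40032/17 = 2354.82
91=91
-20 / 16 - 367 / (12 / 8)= -2951 / 12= -245.92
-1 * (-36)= 36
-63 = -63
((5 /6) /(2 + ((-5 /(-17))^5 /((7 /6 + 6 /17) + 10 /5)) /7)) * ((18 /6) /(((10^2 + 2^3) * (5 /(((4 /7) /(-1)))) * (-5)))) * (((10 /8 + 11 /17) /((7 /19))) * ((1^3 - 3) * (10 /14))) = -1440997639 /740518902144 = -0.00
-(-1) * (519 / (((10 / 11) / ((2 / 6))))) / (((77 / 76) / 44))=289256 / 35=8264.46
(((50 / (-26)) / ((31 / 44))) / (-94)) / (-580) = -55 / 1098578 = -0.00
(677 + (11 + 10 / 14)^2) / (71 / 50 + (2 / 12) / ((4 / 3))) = 2659800 / 5047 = 527.01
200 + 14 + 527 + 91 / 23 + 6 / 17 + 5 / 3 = 876203 / 1173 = 746.98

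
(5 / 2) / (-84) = -0.03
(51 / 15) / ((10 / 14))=119 / 25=4.76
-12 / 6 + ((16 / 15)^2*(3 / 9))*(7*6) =3134 / 225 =13.93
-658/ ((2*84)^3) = -47/ 338688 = -0.00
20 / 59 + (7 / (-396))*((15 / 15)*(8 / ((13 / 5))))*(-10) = 0.88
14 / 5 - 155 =-761 / 5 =-152.20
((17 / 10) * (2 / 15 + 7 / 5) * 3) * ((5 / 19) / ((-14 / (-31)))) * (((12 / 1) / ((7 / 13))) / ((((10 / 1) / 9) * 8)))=4254471 / 372400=11.42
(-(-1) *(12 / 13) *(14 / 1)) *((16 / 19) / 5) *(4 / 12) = 896 / 1235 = 0.73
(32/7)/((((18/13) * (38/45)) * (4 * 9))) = 0.11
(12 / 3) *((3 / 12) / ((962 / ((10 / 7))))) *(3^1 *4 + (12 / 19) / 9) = 3440 / 191919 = 0.02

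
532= 532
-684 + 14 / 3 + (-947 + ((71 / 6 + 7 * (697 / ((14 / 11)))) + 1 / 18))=39943 / 18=2219.06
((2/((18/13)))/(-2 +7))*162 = 234/5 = 46.80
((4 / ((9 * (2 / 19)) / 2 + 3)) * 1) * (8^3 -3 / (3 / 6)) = 1748 / 3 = 582.67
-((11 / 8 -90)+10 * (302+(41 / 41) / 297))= -6965027 / 2376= -2931.41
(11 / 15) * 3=11 / 5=2.20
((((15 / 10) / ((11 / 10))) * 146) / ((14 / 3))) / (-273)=-1095 / 7007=-0.16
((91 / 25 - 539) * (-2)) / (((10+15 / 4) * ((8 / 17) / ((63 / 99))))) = 1592696 / 15125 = 105.30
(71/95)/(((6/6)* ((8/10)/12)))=213/19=11.21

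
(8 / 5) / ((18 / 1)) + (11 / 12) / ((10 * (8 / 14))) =359 / 1440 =0.25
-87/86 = -1.01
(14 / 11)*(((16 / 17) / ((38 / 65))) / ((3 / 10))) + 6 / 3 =8.83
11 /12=0.92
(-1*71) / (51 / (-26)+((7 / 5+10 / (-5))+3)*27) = -9230 / 8169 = -1.13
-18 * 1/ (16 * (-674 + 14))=3/ 1760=0.00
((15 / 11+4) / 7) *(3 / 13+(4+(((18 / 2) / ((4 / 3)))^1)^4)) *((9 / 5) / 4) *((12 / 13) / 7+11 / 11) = 378629411409 / 466385920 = 811.84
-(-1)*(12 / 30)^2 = 4 / 25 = 0.16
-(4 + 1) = -5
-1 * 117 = -117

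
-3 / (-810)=1 / 270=0.00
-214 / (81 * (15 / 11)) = -2354 / 1215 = -1.94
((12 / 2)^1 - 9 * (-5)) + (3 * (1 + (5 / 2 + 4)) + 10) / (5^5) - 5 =57513 / 1250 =46.01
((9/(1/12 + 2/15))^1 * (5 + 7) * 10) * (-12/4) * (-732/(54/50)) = 131760000/13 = 10135384.62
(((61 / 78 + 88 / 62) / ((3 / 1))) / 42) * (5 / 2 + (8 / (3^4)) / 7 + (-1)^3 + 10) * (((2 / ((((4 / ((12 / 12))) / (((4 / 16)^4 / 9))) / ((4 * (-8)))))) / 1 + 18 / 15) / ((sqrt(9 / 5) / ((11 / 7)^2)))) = 7224011096929 * sqrt(5) / 36567033310080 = 0.44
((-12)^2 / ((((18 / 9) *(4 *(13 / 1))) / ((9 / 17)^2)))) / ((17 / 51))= 1.16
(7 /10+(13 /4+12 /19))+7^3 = 132081 /380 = 347.58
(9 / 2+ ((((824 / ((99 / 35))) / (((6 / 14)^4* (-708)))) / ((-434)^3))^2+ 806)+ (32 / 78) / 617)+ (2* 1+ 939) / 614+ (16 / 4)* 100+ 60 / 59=1213.05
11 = 11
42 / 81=14 / 27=0.52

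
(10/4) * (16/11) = 3.64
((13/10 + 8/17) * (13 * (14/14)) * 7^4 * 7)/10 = 65765791/1700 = 38685.76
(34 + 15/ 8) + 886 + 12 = 7471/ 8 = 933.88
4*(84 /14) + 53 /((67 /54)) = 4470 /67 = 66.72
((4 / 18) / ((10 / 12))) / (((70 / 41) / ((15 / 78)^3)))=205 / 184548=0.00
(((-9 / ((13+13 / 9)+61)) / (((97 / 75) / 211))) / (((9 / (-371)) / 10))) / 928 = 37742625 / 4365776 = 8.65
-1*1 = -1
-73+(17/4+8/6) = -67.42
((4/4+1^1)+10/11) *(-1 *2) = -64/11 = -5.82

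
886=886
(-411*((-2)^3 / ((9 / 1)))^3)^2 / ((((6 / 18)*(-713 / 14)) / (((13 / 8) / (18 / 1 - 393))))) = 111934111744 / 5262742125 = 21.27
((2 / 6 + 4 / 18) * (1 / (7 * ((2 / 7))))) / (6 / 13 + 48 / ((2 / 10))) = 65 / 56268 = 0.00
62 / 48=31 / 24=1.29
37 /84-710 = -59603 /84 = -709.56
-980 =-980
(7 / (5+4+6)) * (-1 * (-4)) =28 / 15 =1.87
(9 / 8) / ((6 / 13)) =39 / 16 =2.44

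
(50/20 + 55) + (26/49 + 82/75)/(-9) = 3791689/66150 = 57.32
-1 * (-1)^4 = -1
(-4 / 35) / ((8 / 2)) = -1 / 35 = -0.03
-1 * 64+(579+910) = 1425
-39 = -39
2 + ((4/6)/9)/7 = 380/189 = 2.01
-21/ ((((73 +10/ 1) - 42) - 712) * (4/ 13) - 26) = 273/ 3022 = 0.09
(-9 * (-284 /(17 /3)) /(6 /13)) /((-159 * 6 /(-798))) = 736554 /901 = 817.49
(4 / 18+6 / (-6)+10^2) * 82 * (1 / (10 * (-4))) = -36613 / 180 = -203.41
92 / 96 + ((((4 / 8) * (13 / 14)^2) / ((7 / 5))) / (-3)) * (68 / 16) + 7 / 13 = 453979 / 428064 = 1.06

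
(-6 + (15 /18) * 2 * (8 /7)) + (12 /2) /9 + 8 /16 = -41 /14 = -2.93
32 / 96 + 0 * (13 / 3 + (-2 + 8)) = 1 / 3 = 0.33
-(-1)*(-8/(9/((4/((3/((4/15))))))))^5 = -0.00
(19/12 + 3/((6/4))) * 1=43/12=3.58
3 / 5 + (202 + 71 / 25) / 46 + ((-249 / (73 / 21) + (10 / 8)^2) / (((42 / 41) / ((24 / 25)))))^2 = 259253631157823 / 60057830000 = 4316.73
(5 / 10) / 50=1 / 100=0.01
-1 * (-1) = 1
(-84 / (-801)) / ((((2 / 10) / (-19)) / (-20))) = 53200 / 267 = 199.25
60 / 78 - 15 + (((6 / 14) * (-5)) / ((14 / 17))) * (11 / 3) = -30285 / 1274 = -23.77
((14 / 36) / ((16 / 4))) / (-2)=-7 / 144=-0.05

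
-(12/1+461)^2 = -223729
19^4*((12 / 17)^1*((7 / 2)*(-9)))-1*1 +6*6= -49260743 / 17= -2897690.76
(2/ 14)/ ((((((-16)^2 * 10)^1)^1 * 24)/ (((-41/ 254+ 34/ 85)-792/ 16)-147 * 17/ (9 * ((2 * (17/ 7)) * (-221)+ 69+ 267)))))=-480714881/ 4229238988800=-0.00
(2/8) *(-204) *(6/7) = -43.71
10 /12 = 5 /6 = 0.83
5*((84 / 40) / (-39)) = -7 / 26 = -0.27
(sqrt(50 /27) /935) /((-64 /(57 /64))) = -19 *sqrt(6) /2297856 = -0.00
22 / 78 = 11 / 39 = 0.28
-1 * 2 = -2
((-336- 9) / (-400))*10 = 69 / 8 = 8.62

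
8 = 8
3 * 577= 1731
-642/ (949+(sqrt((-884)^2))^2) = -642/ 782405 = -0.00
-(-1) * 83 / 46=83 / 46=1.80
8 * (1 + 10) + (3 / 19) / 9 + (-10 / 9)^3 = 1200131 / 13851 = 86.65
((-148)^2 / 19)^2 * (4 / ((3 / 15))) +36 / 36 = 9595704681 / 361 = 26580899.39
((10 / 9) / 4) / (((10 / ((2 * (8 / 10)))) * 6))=1 / 135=0.01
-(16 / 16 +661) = -662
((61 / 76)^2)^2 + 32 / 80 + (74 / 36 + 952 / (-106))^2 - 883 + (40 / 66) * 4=-347273172816947297 / 417497439870720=-831.80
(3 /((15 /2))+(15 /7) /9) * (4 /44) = 67 /1155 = 0.06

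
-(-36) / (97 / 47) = 1692 / 97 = 17.44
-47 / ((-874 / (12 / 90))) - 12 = -78613 / 6555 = -11.99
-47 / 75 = -0.63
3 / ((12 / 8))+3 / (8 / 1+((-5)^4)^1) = 423 / 211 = 2.00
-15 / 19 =-0.79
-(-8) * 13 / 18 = 52 / 9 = 5.78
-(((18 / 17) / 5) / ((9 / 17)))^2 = -4 / 25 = -0.16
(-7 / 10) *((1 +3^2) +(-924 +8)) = 3171 / 5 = 634.20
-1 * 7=-7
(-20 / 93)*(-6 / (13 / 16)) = 640 / 403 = 1.59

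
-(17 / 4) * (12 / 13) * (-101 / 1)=5151 / 13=396.23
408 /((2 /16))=3264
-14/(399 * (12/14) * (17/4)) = -28/2907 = -0.01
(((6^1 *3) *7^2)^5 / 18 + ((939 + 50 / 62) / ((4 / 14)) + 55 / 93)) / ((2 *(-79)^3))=-30071781.08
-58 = -58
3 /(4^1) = 3 /4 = 0.75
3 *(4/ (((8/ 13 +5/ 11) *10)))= 286/ 255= 1.12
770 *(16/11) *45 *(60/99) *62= 1893818.18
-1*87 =-87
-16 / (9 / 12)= -64 / 3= -21.33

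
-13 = -13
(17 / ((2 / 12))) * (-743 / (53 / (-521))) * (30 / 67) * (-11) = -13029886980 / 3551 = -3669357.08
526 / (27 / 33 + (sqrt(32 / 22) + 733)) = 2919037 / 4072313 - 2893 * sqrt(11) / 8144626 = 0.72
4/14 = 2/7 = 0.29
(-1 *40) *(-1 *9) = 360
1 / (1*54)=1 / 54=0.02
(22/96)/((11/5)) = 0.10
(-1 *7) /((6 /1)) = -7 /6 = -1.17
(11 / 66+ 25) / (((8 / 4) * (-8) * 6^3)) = -151 / 20736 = -0.01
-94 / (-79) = 94 / 79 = 1.19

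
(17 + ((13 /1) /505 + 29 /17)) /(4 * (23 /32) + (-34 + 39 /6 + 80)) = 1286488 /3803155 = 0.34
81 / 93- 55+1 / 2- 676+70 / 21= -135091 / 186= -726.30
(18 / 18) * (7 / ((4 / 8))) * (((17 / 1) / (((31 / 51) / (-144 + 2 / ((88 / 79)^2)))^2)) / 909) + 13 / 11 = 10454398479408535 / 727587891712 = 14368.57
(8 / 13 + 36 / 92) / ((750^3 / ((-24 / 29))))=-301 / 152419921875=-0.00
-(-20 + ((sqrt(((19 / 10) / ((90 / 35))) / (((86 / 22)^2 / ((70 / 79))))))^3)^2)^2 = -132152572302631908649708726971029355730921 / 330384029203338014893756904911627274304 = -400.00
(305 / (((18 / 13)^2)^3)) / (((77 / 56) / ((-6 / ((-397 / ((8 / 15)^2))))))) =4710965584 / 34812042705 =0.14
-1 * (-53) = 53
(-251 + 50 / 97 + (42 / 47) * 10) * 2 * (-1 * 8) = 3864.77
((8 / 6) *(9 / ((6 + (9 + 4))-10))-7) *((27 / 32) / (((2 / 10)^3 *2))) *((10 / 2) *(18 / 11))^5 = -3529100390625 / 322102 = -10956468.42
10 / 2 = 5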